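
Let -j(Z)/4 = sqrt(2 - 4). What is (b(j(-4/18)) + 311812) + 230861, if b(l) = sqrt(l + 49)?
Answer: 542673 + sqrt(49 - 4*I*sqrt(2)) ≈ 5.4268e+5 - 0.40339*I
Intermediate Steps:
j(Z) = -4*I*sqrt(2) (j(Z) = -4*sqrt(2 - 4) = -4*I*sqrt(2))
b(l) = sqrt(49 + l)
(b(j(-4/18)) + 311812) + 230861 = (sqrt(49 - 4*I*sqrt(2)) + 311812) + 230861 = (311812 + sqrt(49 - 4*I*sqrt(2))) + 230861 = 542673 + sqrt(49 - 4*I*sqrt(2))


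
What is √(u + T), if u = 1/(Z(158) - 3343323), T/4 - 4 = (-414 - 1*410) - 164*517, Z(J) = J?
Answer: I*√3827277615252134365/3343165 ≈ 585.18*I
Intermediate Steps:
T = -342432 (T = 16 + 4*((-414 - 1*410) - 164*517) = 16 + 4*((-414 - 410) - 84788) = 16 + 4*(-824 - 84788) = 16 + 4*(-85612) = 16 - 342448 = -342432)
u = -1/3343165 (u = 1/(158 - 3343323) = 1/(-3343165) = -1/3343165 ≈ -2.9912e-7)
√(u + T) = √(-1/3343165 - 342432) = √(-1144806677281/3343165) = I*√3827277615252134365/3343165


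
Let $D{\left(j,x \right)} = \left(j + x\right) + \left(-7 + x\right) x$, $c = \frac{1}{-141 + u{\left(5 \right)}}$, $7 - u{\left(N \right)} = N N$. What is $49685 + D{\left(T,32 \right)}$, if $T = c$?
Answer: $\frac{8032202}{159} \approx 50517.0$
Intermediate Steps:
$u{\left(N \right)} = 7 - N^{2}$ ($u{\left(N \right)} = 7 - N N = 7 - N^{2}$)
$c = - \frac{1}{159}$ ($c = \frac{1}{-141 + \left(7 - 5^{2}\right)} = \frac{1}{-141 + \left(7 - 25\right)} = \frac{1}{-141 - 18} = \frac{1}{-159} = - \frac{1}{159} \approx -0.0062893$)
$T = - \frac{1}{159} \approx -0.0062893$
$D{\left(j,x \right)} = j + x + x \left(-7 + x\right)$ ($D{\left(j,x \right)} = \left(j + x\right) + x \left(-7 + x\right) = j + x + x \left(-7 + x\right)$)
$49685 + D{\left(T,32 \right)} = 49685 - \left(\frac{30529}{159} - 1024\right) = 49685 - - \frac{132287}{159} = 49685 + \frac{132287}{159} = \frac{8032202}{159}$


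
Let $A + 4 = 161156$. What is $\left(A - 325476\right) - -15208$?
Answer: $-149116$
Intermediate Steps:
$A = 161152$ ($A = -4 + 161156 = 161152$)
$\left(A - 325476\right) - -15208 = \left(161152 - 325476\right) - -15208 = -164324 + 15208 = -149116$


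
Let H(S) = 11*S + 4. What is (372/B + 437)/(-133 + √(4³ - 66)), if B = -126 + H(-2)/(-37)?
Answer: -22340276/6846417 - 167972*I*√2/6846417 ≈ -3.2631 - 0.034697*I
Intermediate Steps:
H(S) = 4 + 11*S
B = -4644/37 (B = -126 + (4 + 11*(-2))/(-37) = -126 + (4 - 22)*(-1/37) = -126 - 18*(-1/37) = -126 + 18/37 = -4644/37 ≈ -125.51)
(372/B + 437)/(-133 + √(4³ - 66)) = (372/(-4644/37) + 437)/(-133 + √(4³ - 66)) = (372*(-37/4644) + 437)/(-133 + √(64 - 66)) = (-1147/387 + 437)/(-133 + √(-2)) = 167972/(387*(-133 + I*√2))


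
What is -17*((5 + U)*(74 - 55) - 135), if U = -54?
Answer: 18122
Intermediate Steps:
-17*((5 + U)*(74 - 55) - 135) = -17*((5 - 54)*(74 - 55) - 135) = -17*(-49*19 - 135) = -17*(-931 - 135) = -17*(-1066) = 18122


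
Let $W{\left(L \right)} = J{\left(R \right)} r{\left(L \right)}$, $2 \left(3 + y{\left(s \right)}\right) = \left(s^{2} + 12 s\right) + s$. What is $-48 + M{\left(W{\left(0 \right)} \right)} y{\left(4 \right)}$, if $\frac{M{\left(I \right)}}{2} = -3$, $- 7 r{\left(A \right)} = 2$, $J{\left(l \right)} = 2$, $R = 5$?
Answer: $-234$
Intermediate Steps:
$r{\left(A \right)} = - \frac{2}{7}$ ($r{\left(A \right)} = \left(- \frac{1}{7}\right) 2 = - \frac{2}{7}$)
$y{\left(s \right)} = -3 + \frac{s^{2}}{2} + \frac{13 s}{2}$ ($y{\left(s \right)} = -3 + \frac{\left(s^{2} + 12 s\right) + s}{2} = -3 + \frac{s^{2} + 13 s}{2} = -3 + \left(\frac{s^{2}}{2} + \frac{13 s}{2}\right) = -3 + \frac{s^{2}}{2} + \frac{13 s}{2}$)
$W{\left(L \right)} = - \frac{4}{7}$ ($W{\left(L \right)} = 2 \left(- \frac{2}{7}\right) = - \frac{4}{7}$)
$M{\left(I \right)} = -6$ ($M{\left(I \right)} = 2 \left(-3\right) = -6$)
$-48 + M{\left(W{\left(0 \right)} \right)} y{\left(4 \right)} = -48 - 6 \left(-3 + \frac{4^{2}}{2} + \frac{13}{2} \cdot 4\right) = -48 - 6 \left(-3 + \frac{1}{2} \cdot 16 + 26\right) = -48 - 6 \left(-3 + 8 + 26\right) = -48 - 186 = -234$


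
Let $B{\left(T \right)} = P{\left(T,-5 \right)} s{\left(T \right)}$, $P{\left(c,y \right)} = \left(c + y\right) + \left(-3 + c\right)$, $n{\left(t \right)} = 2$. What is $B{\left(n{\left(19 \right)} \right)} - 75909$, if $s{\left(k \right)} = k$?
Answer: $-75917$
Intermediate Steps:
$P{\left(c,y \right)} = -3 + y + 2 c$
$B{\left(T \right)} = T \left(-8 + 2 T\right)$ ($B{\left(T \right)} = \left(-3 - 5 + 2 T\right) T = \left(-8 + 2 T\right) T = T \left(-8 + 2 T\right)$)
$B{\left(n{\left(19 \right)} \right)} - 75909 = 2 \cdot 2 \left(-4 + 2\right) - 75909 = 2 \cdot 2 \left(-2\right) - 75909 = -8 - 75909 = -75917$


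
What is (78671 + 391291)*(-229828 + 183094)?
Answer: -21963204108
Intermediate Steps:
(78671 + 391291)*(-229828 + 183094) = 469962*(-46734) = -21963204108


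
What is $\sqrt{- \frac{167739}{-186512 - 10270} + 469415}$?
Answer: $\frac{3 \sqrt{224410655040918}}{65594} \approx 685.14$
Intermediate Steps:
$\sqrt{- \frac{167739}{-186512 - 10270} + 469415} = \sqrt{- \frac{167739}{-196782} + 469415} = \sqrt{\left(-167739\right) \left(- \frac{1}{196782}\right) + 469415} = \sqrt{\frac{55913}{65594} + 469415} = \sqrt{\frac{30790863423}{65594}} = \frac{3 \sqrt{224410655040918}}{65594}$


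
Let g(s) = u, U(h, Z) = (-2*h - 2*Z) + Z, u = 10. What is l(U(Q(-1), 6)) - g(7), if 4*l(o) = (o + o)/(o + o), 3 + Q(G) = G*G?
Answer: -39/4 ≈ -9.7500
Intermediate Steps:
Q(G) = -3 + G**2 (Q(G) = -3 + G*G = -3 + G**2)
U(h, Z) = -Z - 2*h (U(h, Z) = (-2*Z - 2*h) + Z = -Z - 2*h)
g(s) = 10
l(o) = 1/4 (l(o) = ((o + o)/(o + o))/4 = ((2*o)/((2*o)))/4 = ((2*o)*(1/(2*o)))/4 = (1/4)*1 = 1/4)
l(U(Q(-1), 6)) - g(7) = 1/4 - 1*10 = 1/4 - 10 = -39/4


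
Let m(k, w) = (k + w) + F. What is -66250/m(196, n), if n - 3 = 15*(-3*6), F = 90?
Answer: -66250/19 ≈ -3486.8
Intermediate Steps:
n = -267 (n = 3 + 15*(-3*6) = 3 + 15*(-18) = 3 - 270 = -267)
m(k, w) = 90 + k + w (m(k, w) = (k + w) + 90 = 90 + k + w)
-66250/m(196, n) = -66250/(90 + 196 - 267) = -66250/19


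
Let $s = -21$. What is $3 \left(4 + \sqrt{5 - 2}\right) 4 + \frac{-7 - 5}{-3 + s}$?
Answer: $\frac{97}{2} + 12 \sqrt{3} \approx 69.285$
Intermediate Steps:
$3 \left(4 + \sqrt{5 - 2}\right) 4 + \frac{-7 - 5}{-3 + s} = 3 \left(4 + \sqrt{5 - 2}\right) 4 + \frac{-7 - 5}{-3 - 21} = 3 \left(4 + \sqrt{3}\right) 4 - \frac{12}{-24} = 3 \left(16 + 4 \sqrt{3}\right) - - \frac{1}{2} = \left(48 + 12 \sqrt{3}\right) + \frac{1}{2} = \frac{97}{2} + 12 \sqrt{3}$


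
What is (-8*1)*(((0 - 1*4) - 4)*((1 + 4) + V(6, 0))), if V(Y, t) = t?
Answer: 320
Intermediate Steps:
(-8*1)*(((0 - 1*4) - 4)*((1 + 4) + V(6, 0))) = (-8*1)*(((0 - 1*4) - 4)*((1 + 4) + 0)) = -8*((0 - 4) - 4)*(5 + 0) = -8*(-4 - 4)*5 = -(-64)*5 = -8*(-40) = 320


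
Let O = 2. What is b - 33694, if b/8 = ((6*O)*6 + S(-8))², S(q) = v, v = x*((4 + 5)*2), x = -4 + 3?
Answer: -10366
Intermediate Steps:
x = -1
v = -18 (v = -(4 + 5)*2 = -9*2 = -1*18 = -18)
S(q) = -18
b = 23328 (b = 8*((6*2)*6 - 18)² = 8*(12*6 - 18)² = 8*(72 - 18)² = 8*54² = 8*2916 = 23328)
b - 33694 = 23328 - 33694 = -10366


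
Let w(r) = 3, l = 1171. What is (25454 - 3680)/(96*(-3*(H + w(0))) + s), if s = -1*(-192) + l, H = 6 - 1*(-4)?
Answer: -21774/2381 ≈ -9.1449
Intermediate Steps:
H = 10 (H = 6 + 4 = 10)
s = 1363 (s = -1*(-192) + 1171 = 192 + 1171 = 1363)
(25454 - 3680)/(96*(-3*(H + w(0))) + s) = (25454 - 3680)/(96*(-3*(10 + 3)) + 1363) = 21774/(96*(-3*13) + 1363) = 21774/(96*(-39) + 1363) = 21774/(-3744 + 1363) = 21774/(-2381) = 21774*(-1/2381) = -21774/2381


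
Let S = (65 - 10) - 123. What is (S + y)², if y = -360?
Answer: 183184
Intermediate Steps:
S = -68 (S = 55 - 123 = -68)
(S + y)² = (-68 - 360)² = (-428)² = 183184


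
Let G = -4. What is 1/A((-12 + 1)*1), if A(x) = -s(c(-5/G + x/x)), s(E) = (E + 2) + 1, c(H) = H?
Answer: -4/21 ≈ -0.19048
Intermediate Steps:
s(E) = 3 + E (s(E) = (2 + E) + 1 = 3 + E)
A(x) = -21/4 (A(x) = -(3 + (-5/(-4) + x/x)) = -(3 + (-5*(-¼) + 1)) = -(3 + (5/4 + 1)) = -(3 + 9/4) = -1*21/4 = -21/4)
1/A((-12 + 1)*1) = 1/(-21/4) = -4/21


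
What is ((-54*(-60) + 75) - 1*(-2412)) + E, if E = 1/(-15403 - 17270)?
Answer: 187118270/32673 ≈ 5727.0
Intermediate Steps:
E = -1/32673 (E = 1/(-32673) = -1/32673 ≈ -3.0606e-5)
((-54*(-60) + 75) - 1*(-2412)) + E = ((-54*(-60) + 75) - 1*(-2412)) - 1/32673 = ((3240 + 75) + 2412) - 1/32673 = (3315 + 2412) - 1/32673 = 5727 - 1/32673 = 187118270/32673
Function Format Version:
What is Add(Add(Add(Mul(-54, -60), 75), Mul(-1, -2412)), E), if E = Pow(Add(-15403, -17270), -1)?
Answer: Rational(187118270, 32673) ≈ 5727.0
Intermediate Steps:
E = Rational(-1, 32673) (E = Pow(-32673, -1) = Rational(-1, 32673) ≈ -3.0606e-5)
Add(Add(Add(Mul(-54, -60), 75), Mul(-1, -2412)), E) = Add(Add(Add(Mul(-54, -60), 75), Mul(-1, -2412)), Rational(-1, 32673)) = Add(Add(Add(3240, 75), 2412), Rational(-1, 32673)) = Add(Add(3315, 2412), Rational(-1, 32673)) = Add(5727, Rational(-1, 32673)) = Rational(187118270, 32673)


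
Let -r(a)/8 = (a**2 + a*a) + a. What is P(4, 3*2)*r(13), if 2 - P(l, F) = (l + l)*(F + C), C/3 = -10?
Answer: -544752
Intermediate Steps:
C = -30 (C = 3*(-10) = -30)
r(a) = -16*a**2 - 8*a (r(a) = -8*((a**2 + a*a) + a) = -8*((a**2 + a**2) + a) = -8*(2*a**2 + a) = -8*(a + 2*a**2) = -16*a**2 - 8*a)
P(l, F) = 2 - 2*l*(-30 + F) (P(l, F) = 2 - (l + l)*(F - 30) = 2 - 2*l*(-30 + F))
P(4, 3*2)*r(13) = (2 + 60*4 - 2*3*2*4)*(-8*13*(1 + 2*13)) = (2 + 240 - 2*6*4)*(-8*13*(1 + 26)) = (2 + 240 - 48)*(-8*13*27) = 194*(-2808) = -544752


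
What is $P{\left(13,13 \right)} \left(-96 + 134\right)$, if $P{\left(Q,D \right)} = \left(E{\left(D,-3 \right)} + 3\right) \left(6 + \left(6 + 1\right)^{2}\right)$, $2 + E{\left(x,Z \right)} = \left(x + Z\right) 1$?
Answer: $22990$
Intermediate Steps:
$E{\left(x,Z \right)} = -2 + Z + x$ ($E{\left(x,Z \right)} = -2 + \left(x + Z\right) 1 = -2 + \left(Z + x\right) 1 = -2 + \left(Z + x\right) = -2 + Z + x$)
$P{\left(Q,D \right)} = -110 + 55 D$ ($P{\left(Q,D \right)} = \left(\left(-2 - 3 + D\right) + 3\right) \left(6 + \left(6 + 1\right)^{2}\right) = \left(\left(-5 + D\right) + 3\right) \left(6 + 7^{2}\right) = \left(-2 + D\right) \left(6 + 49\right) = \left(-2 + D\right) 55 = -110 + 55 D$)
$P{\left(13,13 \right)} \left(-96 + 134\right) = \left(-110 + 55 \cdot 13\right) \left(-96 + 134\right) = \left(-110 + 715\right) 38 = 605 \cdot 38 = 22990$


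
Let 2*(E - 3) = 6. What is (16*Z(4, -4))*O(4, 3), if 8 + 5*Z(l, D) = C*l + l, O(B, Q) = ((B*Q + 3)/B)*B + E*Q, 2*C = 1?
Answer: -1056/5 ≈ -211.20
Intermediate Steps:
E = 6 (E = 3 + (½)*6 = 3 + 3 = 6)
C = ½ (C = (½)*1 = ½ ≈ 0.50000)
O(B, Q) = 3 + 6*Q + B*Q (O(B, Q) = ((B*Q + 3)/B)*B + 6*Q = ((3 + B*Q)/B)*B + 6*Q = (3 + B*Q) + 6*Q = 3 + 6*Q + B*Q)
Z(l, D) = -8/5 + 3*l/10 (Z(l, D) = -8/5 + (l/2 + l)/5 = -8/5 + (3*l/2)/5 = -8/5 + 3*l/10)
(16*Z(4, -4))*O(4, 3) = (16*(-8/5 + (3/10)*4))*(3 + 6*3 + 4*3) = (16*(-8/5 + 6/5))*(3 + 18 + 12) = (16*(-⅖))*33 = -32/5*33 = -1056/5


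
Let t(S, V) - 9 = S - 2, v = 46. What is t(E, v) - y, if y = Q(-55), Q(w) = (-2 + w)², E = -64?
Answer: -3306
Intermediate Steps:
t(S, V) = 7 + S (t(S, V) = 9 + (S - 2) = 9 + (-2 + S) = 7 + S)
y = 3249 (y = (-2 - 55)² = (-57)² = 3249)
t(E, v) - y = (7 - 64) - 1*3249 = -57 - 3249 = -3306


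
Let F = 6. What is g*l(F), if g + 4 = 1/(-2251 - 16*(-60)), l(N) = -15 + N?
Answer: 46485/1291 ≈ 36.007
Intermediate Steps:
g = -5165/1291 (g = -4 + 1/(-2251 - 16*(-60)) = -4 + 1/(-2251 + 960) = -4 + 1/(-1291) = -4 - 1/1291 = -5165/1291 ≈ -4.0008)
g*l(F) = -5165*(-15 + 6)/1291 = -5165/1291*(-9) = 46485/1291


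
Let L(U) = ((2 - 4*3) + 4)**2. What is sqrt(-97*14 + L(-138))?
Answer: I*sqrt(1322) ≈ 36.359*I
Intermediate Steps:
L(U) = 36 (L(U) = ((2 - 12) + 4)**2 = (-10 + 4)**2 = (-6)**2 = 36)
sqrt(-97*14 + L(-138)) = sqrt(-97*14 + 36) = sqrt(-1358 + 36) = sqrt(-1322) = I*sqrt(1322)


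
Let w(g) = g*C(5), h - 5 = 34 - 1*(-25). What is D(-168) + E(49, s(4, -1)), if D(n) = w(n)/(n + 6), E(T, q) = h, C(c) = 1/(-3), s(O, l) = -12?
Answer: 5156/81 ≈ 63.654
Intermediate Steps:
C(c) = -⅓
h = 64 (h = 5 + (34 - 1*(-25)) = 5 + (34 + 25) = 5 + 59 = 64)
w(g) = -g/3 (w(g) = g*(-⅓) = -g/3)
E(T, q) = 64
D(n) = -n/(3*(6 + n)) (D(n) = (-n/3)/(n + 6) = (-n/3)/(6 + n) = -n/(3*(6 + n)))
D(-168) + E(49, s(4, -1)) = -1*(-168)/(18 + 3*(-168)) + 64 = -1*(-168)/(18 - 504) + 64 = -1*(-168)/(-486) + 64 = -1*(-168)*(-1/486) + 64 = -28/81 + 64 = 5156/81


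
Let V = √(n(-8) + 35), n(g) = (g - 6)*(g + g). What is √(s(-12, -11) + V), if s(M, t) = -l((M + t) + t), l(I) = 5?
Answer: √(-5 + √259) ≈ 3.3307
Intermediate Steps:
n(g) = 2*g*(-6 + g) (n(g) = (-6 + g)*(2*g) = 2*g*(-6 + g))
s(M, t) = -5 (s(M, t) = -1*5 = -5)
V = √259 (V = √(2*(-8)*(-6 - 8) + 35) = √(2*(-8)*(-14) + 35) = √(224 + 35) = √259 ≈ 16.093)
√(s(-12, -11) + V) = √(-5 + √259)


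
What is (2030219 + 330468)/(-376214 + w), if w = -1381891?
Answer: -2360687/1758105 ≈ -1.3427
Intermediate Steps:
(2030219 + 330468)/(-376214 + w) = (2030219 + 330468)/(-376214 - 1381891) = 2360687/(-1758105) = 2360687*(-1/1758105) = -2360687/1758105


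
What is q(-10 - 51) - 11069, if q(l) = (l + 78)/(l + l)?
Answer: -1350435/122 ≈ -11069.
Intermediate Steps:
q(l) = (78 + l)/(2*l) (q(l) = (78 + l)/((2*l)) = (78 + l)*(1/(2*l)) = (78 + l)/(2*l))
q(-10 - 51) - 11069 = (78 + (-10 - 51))/(2*(-10 - 51)) - 11069 = (1/2)*(78 - 61)/(-61) - 11069 = (1/2)*(-1/61)*17 - 11069 = -17/122 - 11069 = -1350435/122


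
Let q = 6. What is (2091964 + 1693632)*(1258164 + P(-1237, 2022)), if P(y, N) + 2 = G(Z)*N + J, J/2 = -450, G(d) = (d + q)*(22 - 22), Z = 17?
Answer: 4759485998152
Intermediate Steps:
G(d) = 0 (G(d) = (d + 6)*(22 - 22) = (6 + d)*0 = 0)
J = -900 (J = 2*(-450) = -900)
P(y, N) = -902 (P(y, N) = -2 + (0*N - 900) = -2 + (0 - 900) = -2 - 900 = -902)
(2091964 + 1693632)*(1258164 + P(-1237, 2022)) = (2091964 + 1693632)*(1258164 - 902) = 3785596*1257262 = 4759485998152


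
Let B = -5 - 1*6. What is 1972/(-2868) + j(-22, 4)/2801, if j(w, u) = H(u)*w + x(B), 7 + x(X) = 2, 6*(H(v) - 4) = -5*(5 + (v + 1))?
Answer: -438708/669439 ≈ -0.65534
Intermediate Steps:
H(v) = -1 - 5*v/6 (H(v) = 4 + (-5*(5 + (v + 1)))/6 = 4 + (-5*(5 + (1 + v)))/6 = 4 + (-5*(6 + v))/6 = 4 + (-30 - 5*v)/6 = 4 + (-5 - 5*v/6) = -1 - 5*v/6)
B = -11 (B = -5 - 6 = -11)
x(X) = -5 (x(X) = -7 + 2 = -5)
j(w, u) = -5 + w*(-1 - 5*u/6) (j(w, u) = (-1 - 5*u/6)*w - 5 = w*(-1 - 5*u/6) - 5 = -5 + w*(-1 - 5*u/6))
1972/(-2868) + j(-22, 4)/2801 = 1972/(-2868) + (-5 - ⅙*(-22)*(6 + 5*4))/2801 = 1972*(-1/2868) + (-5 - ⅙*(-22)*(6 + 20))*(1/2801) = -493/717 + (-5 - ⅙*(-22)*26)*(1/2801) = -493/717 + (-5 + 286/3)*(1/2801) = -493/717 + (271/3)*(1/2801) = -493/717 + 271/8403 = -438708/669439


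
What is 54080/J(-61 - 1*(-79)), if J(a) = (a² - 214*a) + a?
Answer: -416/27 ≈ -15.407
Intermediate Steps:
J(a) = a² - 213*a
54080/J(-61 - 1*(-79)) = 54080/(((-61 - 1*(-79))*(-213 + (-61 - 1*(-79))))) = 54080/(((-61 + 79)*(-213 + (-61 + 79)))) = 54080/((18*(-213 + 18))) = 54080/((18*(-195))) = 54080/(-3510) = 54080*(-1/3510) = -416/27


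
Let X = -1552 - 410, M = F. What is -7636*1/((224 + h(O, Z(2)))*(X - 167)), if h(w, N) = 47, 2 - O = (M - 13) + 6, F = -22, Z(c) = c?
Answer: 7636/576959 ≈ 0.013235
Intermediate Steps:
M = -22
X = -1962
O = 31 (O = 2 - ((-22 - 13) + 6) = 2 - (-35 + 6) = 2 - 1*(-29) = 2 + 29 = 31)
-7636*1/((224 + h(O, Z(2)))*(X - 167)) = -7636*1/((-1962 - 167)*(224 + 47)) = -7636/((-2129*271)) = -7636/(-576959) = -7636*(-1/576959) = 7636/576959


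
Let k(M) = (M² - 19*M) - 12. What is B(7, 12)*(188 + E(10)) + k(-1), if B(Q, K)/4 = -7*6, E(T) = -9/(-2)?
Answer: -32332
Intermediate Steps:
k(M) = -12 + M² - 19*M
E(T) = 9/2 (E(T) = -9*(-½) = 9/2)
B(Q, K) = -168 (B(Q, K) = 4*(-7*6) = 4*(-42) = -168)
B(7, 12)*(188 + E(10)) + k(-1) = -168*(188 + 9/2) + (-12 + (-1)² - 19*(-1)) = -168*385/2 + (-12 + 1 + 19) = -32340 + 8 = -32332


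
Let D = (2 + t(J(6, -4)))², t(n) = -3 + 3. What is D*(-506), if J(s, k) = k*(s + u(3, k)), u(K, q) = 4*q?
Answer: -2024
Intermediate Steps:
J(s, k) = k*(s + 4*k)
t(n) = 0
D = 4 (D = (2 + 0)² = 2² = 4)
D*(-506) = 4*(-506) = -2024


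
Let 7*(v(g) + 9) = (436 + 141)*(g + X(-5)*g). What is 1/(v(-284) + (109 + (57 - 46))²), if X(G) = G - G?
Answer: -7/63131 ≈ -0.00011088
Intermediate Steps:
X(G) = 0
v(g) = -9 + 577*g/7 (v(g) = -9 + ((436 + 141)*(g + 0*g))/7 = -9 + (577*(g + 0))/7 = -9 + (577*g)/7 = -9 + 577*g/7)
1/(v(-284) + (109 + (57 - 46))²) = 1/((-9 + (577/7)*(-284)) + (109 + (57 - 46))²) = 1/((-9 - 163868/7) + (109 + 11)²) = 1/(-163931/7 + 120²) = 1/(-163931/7 + 14400) = 1/(-63131/7) = -7/63131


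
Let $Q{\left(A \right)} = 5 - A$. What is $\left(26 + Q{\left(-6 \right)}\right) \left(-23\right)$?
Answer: $-851$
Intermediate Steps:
$\left(26 + Q{\left(-6 \right)}\right) \left(-23\right) = \left(26 + \left(5 - -6\right)\right) \left(-23\right) = \left(26 + \left(5 + 6\right)\right) \left(-23\right) = \left(26 + 11\right) \left(-23\right) = 37 \left(-23\right) = -851$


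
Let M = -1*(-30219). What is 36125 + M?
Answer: 66344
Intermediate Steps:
M = 30219
36125 + M = 36125 + 30219 = 66344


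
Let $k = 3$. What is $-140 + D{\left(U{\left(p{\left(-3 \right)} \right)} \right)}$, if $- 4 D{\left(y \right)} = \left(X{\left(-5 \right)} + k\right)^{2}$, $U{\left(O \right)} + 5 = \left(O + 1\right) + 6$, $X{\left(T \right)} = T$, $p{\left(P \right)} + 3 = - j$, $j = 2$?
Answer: $-141$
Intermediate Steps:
$p{\left(P \right)} = -5$ ($p{\left(P \right)} = -3 - 2 = -5$)
$U{\left(O \right)} = 2 + O$ ($U{\left(O \right)} = -5 + \left(\left(O + 1\right) + 6\right) = -5 + \left(\left(1 + O\right) + 6\right) = -5 + \left(7 + O\right) = 2 + O$)
$D{\left(y \right)} = -1$ ($D{\left(y \right)} = - \frac{\left(-5 + 3\right)^{2}}{4} = - \frac{\left(-2\right)^{2}}{4} = \left(- \frac{1}{4}\right) 4 = -1$)
$-140 + D{\left(U{\left(p{\left(-3 \right)} \right)} \right)} = -140 - 1 = -141$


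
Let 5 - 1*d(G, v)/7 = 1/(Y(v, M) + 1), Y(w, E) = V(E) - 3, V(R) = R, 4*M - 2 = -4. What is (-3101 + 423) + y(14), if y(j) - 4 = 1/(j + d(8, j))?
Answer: -692561/259 ≈ -2674.0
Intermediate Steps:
M = -½ (M = ½ + (¼)*(-4) = ½ - 1 = -½ ≈ -0.50000)
Y(w, E) = -3 + E (Y(w, E) = E - 3 = -3 + E)
d(G, v) = 189/5 (d(G, v) = 35 - 7/((-3 - ½) + 1) = 35 - 7/(-7/2 + 1) = 35 - 7/(-5/2) = 35 - 7*(-⅖) = 35 + 14/5 = 189/5)
y(j) = 4 + 1/(189/5 + j) (y(j) = 4 + 1/(j + 189/5) = 4 + 1/(189/5 + j))
(-3101 + 423) + y(14) = (-3101 + 423) + (761 + 20*14)/(189 + 5*14) = -2678 + (761 + 280)/(189 + 70) = -2678 + 1041/259 = -692561/259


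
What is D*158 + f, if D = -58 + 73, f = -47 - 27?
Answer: 2296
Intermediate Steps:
f = -74
D = 15
D*158 + f = 15*158 - 74 = 2370 - 74 = 2296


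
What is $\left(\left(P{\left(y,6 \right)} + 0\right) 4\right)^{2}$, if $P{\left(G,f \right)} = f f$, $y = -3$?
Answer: $20736$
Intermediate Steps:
$P{\left(G,f \right)} = f^{2}$
$\left(\left(P{\left(y,6 \right)} + 0\right) 4\right)^{2} = \left(\left(6^{2} + 0\right) 4\right)^{2} = \left(\left(36 + 0\right) 4\right)^{2} = \left(36 \cdot 4\right)^{2} = 144^{2} = 20736$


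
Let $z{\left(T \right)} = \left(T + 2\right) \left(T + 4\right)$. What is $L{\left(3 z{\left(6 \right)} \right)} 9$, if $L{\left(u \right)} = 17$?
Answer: $153$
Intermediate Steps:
$z{\left(T \right)} = \left(2 + T\right) \left(4 + T\right)$
$L{\left(3 z{\left(6 \right)} \right)} 9 = 17 \cdot 9 = 153$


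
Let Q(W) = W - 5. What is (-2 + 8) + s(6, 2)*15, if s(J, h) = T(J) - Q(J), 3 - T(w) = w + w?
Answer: -144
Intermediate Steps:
Q(W) = -5 + W
T(w) = 3 - 2*w (T(w) = 3 - (w + w) = 3 - 2*w)
s(J, h) = 8 - 3*J (s(J, h) = (3 - 2*J) - (-5 + J) = (3 - 2*J) + (5 - J) = 8 - 3*J)
(-2 + 8) + s(6, 2)*15 = (-2 + 8) + (8 - 3*6)*15 = 6 + (8 - 18)*15 = 6 - 10*15 = 6 - 150 = -144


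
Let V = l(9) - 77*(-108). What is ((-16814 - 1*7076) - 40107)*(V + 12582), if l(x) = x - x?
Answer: -1337409306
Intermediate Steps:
l(x) = 0
V = 8316 (V = 0 - 77*(-108) = 0 + 8316 = 8316)
((-16814 - 1*7076) - 40107)*(V + 12582) = ((-16814 - 1*7076) - 40107)*(8316 + 12582) = ((-16814 - 7076) - 40107)*20898 = (-23890 - 40107)*20898 = -63997*20898 = -1337409306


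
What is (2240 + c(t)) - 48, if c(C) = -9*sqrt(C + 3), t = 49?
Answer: 2192 - 18*sqrt(13) ≈ 2127.1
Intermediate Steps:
c(C) = -9*sqrt(3 + C)
(2240 + c(t)) - 48 = (2240 - 9*sqrt(3 + 49)) - 48 = (2240 - 18*sqrt(13)) - 48 = 2192 - 18*sqrt(13)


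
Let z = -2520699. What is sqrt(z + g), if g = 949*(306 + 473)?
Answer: 2*I*sqrt(445357) ≈ 1334.7*I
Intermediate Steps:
g = 739271 (g = 949*779 = 739271)
sqrt(z + g) = sqrt(-2520699 + 739271) = sqrt(-1781428) = 2*I*sqrt(445357)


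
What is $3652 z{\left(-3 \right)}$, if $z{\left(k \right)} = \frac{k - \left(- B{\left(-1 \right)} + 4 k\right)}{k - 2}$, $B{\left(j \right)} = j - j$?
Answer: $- \frac{32868}{5} \approx -6573.6$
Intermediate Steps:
$B{\left(j \right)} = 0$
$z{\left(k \right)} = - \frac{3 k}{-2 + k}$ ($z{\left(k \right)} = \frac{k + \left(- 4 k + 0\right)}{k - 2} = \frac{k - 4 k}{-2 + k} = \frac{\left(-3\right) k}{-2 + k} = - \frac{3 k}{-2 + k}$)
$3652 z{\left(-3 \right)} = 3652 \left(\left(-3\right) \left(-3\right) \frac{1}{-2 - 3}\right) = 3652 \left(\left(-3\right) \left(-3\right) \frac{1}{-5}\right) = 3652 \left(\left(-3\right) \left(-3\right) \left(- \frac{1}{5}\right)\right) = 3652 \left(- \frac{9}{5}\right) = - \frac{32868}{5}$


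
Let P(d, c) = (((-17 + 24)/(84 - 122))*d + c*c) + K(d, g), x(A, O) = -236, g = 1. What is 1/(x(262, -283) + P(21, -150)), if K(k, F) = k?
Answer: 38/846683 ≈ 4.4881e-5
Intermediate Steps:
P(d, c) = c**2 + 31*d/38 (P(d, c) = (((-17 + 24)/(84 - 122))*d + c*c) + d = ((7/(-38))*d + c**2) + d = ((7*(-1/38))*d + c**2) + d = (-7*d/38 + c**2) + d = (c**2 - 7*d/38) + d = c**2 + 31*d/38)
1/(x(262, -283) + P(21, -150)) = 1/(-236 + ((-150)**2 + (31/38)*21)) = 1/(-236 + (22500 + 651/38)) = 1/(-236 + 855651/38) = 1/(846683/38) = 38/846683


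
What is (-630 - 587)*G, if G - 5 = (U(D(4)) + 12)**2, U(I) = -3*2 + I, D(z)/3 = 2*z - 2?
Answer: -707077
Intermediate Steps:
D(z) = -6 + 6*z (D(z) = 3*(2*z - 2) = 3*(-2 + 2*z) = -6 + 6*z)
U(I) = -6 + I
G = 581 (G = 5 + ((-6 + (-6 + 6*4)) + 12)**2 = 5 + ((-6 + (-6 + 24)) + 12)**2 = 5 + ((-6 + 18) + 12)**2 = 5 + (12 + 12)**2 = 5 + 24**2 = 5 + 576 = 581)
(-630 - 587)*G = (-630 - 587)*581 = -1217*581 = -707077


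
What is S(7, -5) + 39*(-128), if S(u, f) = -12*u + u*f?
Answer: -5111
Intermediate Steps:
S(u, f) = -12*u + f*u
S(7, -5) + 39*(-128) = 7*(-12 - 5) + 39*(-128) = 7*(-17) - 4992 = -119 - 4992 = -5111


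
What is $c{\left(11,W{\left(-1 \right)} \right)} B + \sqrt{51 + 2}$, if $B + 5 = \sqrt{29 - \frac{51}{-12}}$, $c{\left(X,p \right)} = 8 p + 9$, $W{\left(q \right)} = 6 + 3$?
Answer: $-405 + \sqrt{53} + \frac{81 \sqrt{133}}{2} \approx 69.349$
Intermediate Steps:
$W{\left(q \right)} = 9$
$c{\left(X,p \right)} = 9 + 8 p$
$B = -5 + \frac{\sqrt{133}}{2}$ ($B = -5 + \sqrt{29 - \frac{51}{-12}} = -5 + \sqrt{29 - - \frac{17}{4}} = -5 + \sqrt{29 + \frac{17}{4}} = -5 + \sqrt{\frac{133}{4}} = -5 + \frac{\sqrt{133}}{2} \approx 0.76628$)
$c{\left(11,W{\left(-1 \right)} \right)} B + \sqrt{51 + 2} = \left(9 + 8 \cdot 9\right) \left(-5 + \frac{\sqrt{133}}{2}\right) + \sqrt{51 + 2} = \left(9 + 72\right) \left(-5 + \frac{\sqrt{133}}{2}\right) + \sqrt{53} = 81 \left(-5 + \frac{\sqrt{133}}{2}\right) + \sqrt{53} = \left(-405 + \frac{81 \sqrt{133}}{2}\right) + \sqrt{53} = -405 + \sqrt{53} + \frac{81 \sqrt{133}}{2}$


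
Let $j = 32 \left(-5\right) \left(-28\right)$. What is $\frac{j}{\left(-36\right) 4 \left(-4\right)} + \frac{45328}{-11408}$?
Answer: $\frac{24413}{6417} \approx 3.8044$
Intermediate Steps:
$j = 4480$ ($j = \left(-160\right) \left(-28\right) = 4480$)
$\frac{j}{\left(-36\right) 4 \left(-4\right)} + \frac{45328}{-11408} = \frac{4480}{\left(-36\right) 4 \left(-4\right)} + \frac{45328}{-11408} = \frac{4480}{\left(-144\right) \left(-4\right)} + 45328 \left(- \frac{1}{11408}\right) = \frac{4480}{576} - \frac{2833}{713} = 4480 \cdot \frac{1}{576} - \frac{2833}{713} = \frac{70}{9} - \frac{2833}{713} = \frac{24413}{6417}$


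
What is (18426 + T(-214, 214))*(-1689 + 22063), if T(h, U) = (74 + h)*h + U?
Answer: 990176400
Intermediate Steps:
T(h, U) = U + h*(74 + h) (T(h, U) = h*(74 + h) + U = U + h*(74 + h))
(18426 + T(-214, 214))*(-1689 + 22063) = (18426 + (214 + (-214)² + 74*(-214)))*(-1689 + 22063) = (18426 + (214 + 45796 - 15836))*20374 = (18426 + 30174)*20374 = 48600*20374 = 990176400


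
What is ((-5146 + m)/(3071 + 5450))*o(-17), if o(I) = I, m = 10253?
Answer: -86819/8521 ≈ -10.189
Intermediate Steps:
((-5146 + m)/(3071 + 5450))*o(-17) = ((-5146 + 10253)/(3071 + 5450))*(-17) = (5107/8521)*(-17) = -86819/8521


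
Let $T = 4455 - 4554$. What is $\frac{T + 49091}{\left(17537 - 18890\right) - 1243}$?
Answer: $- \frac{12248}{649} \approx -18.872$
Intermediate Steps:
$T = -99$ ($T = 4455 - 4554 = -99$)
$\frac{T + 49091}{\left(17537 - 18890\right) - 1243} = \frac{-99 + 49091}{\left(17537 - 18890\right) - 1243} = \frac{48992}{\left(17537 - 18890\right) - 1243} = \frac{48992}{-1353 - 1243} = \frac{48992}{-2596} = 48992 \left(- \frac{1}{2596}\right) = - \frac{12248}{649}$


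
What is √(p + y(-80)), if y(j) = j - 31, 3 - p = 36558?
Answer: 3*I*√4074 ≈ 191.48*I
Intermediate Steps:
p = -36555 (p = 3 - 1*36558 = 3 - 36558 = -36555)
y(j) = -31 + j
√(p + y(-80)) = √(-36555 + (-31 - 80)) = √(-36555 - 111) = √(-36666) = 3*I*√4074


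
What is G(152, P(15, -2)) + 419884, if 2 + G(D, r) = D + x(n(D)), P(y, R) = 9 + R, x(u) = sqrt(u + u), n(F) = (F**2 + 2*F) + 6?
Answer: 420034 + 2*sqrt(11707) ≈ 4.2025e+5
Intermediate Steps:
n(F) = 6 + F**2 + 2*F
x(u) = sqrt(2)*sqrt(u) (x(u) = sqrt(2*u) = sqrt(2)*sqrt(u))
G(D, r) = -2 + D + sqrt(2)*sqrt(6 + D**2 + 2*D) (G(D, r) = -2 + (D + sqrt(2)*sqrt(6 + D**2 + 2*D)) = -2 + D + sqrt(2)*sqrt(6 + D**2 + 2*D))
G(152, P(15, -2)) + 419884 = (-2 + 152 + sqrt(12 + 2*152**2 + 4*152)) + 419884 = (-2 + 152 + sqrt(12 + 2*23104 + 608)) + 419884 = (-2 + 152 + sqrt(12 + 46208 + 608)) + 419884 = (-2 + 152 + sqrt(46828)) + 419884 = (-2 + 152 + 2*sqrt(11707)) + 419884 = (150 + 2*sqrt(11707)) + 419884 = 420034 + 2*sqrt(11707)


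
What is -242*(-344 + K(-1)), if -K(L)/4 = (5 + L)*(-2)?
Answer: 75504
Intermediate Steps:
K(L) = 40 + 8*L (K(L) = -4*(5 + L)*(-2) = -4*(-10 - 2*L) = 40 + 8*L)
-242*(-344 + K(-1)) = -242*(-344 + (40 + 8*(-1))) = -242*(-344 + (40 - 8)) = -242*(-344 + 32) = -242*(-312) = 75504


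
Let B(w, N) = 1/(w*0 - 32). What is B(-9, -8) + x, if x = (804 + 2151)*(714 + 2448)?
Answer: 298998719/32 ≈ 9.3437e+6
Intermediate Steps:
B(w, N) = -1/32 (B(w, N) = 1/(0 - 32) = 1/(-32) = -1/32)
x = 9343710 (x = 2955*3162 = 9343710)
B(-9, -8) + x = -1/32 + 9343710 = 298998719/32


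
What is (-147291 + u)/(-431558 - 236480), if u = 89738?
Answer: 57553/668038 ≈ 0.086152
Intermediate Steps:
(-147291 + u)/(-431558 - 236480) = (-147291 + 89738)/(-431558 - 236480) = -57553/(-668038) = -57553*(-1/668038) = 57553/668038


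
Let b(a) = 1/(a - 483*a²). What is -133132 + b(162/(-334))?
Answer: -423691286569/3182490 ≈ -1.3313e+5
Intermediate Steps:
-133132 + b(162/(-334)) = -133132 - 1/((162/(-334))*(-1 + 483*(162/(-334)))) = -133132 - 1/((162*(-1/334))*(-1 + 483*(162*(-1/334)))) = -133132 - 1/((-81/167)*(-1 + 483*(-81/167))) = -133132 - 1*(-167/81)/(-1 - 39123/167) = -133132 - 1*(-167/81)/(-39290/167) = -133132 - 1*(-167/81)*(-167/39290) = -133132 - 27889/3182490 = -423691286569/3182490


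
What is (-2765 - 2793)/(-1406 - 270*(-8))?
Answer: -2779/377 ≈ -7.3714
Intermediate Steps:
(-2765 - 2793)/(-1406 - 270*(-8)) = -5558/(-1406 + 2160) = -5558/754 = -5558*1/754 = -2779/377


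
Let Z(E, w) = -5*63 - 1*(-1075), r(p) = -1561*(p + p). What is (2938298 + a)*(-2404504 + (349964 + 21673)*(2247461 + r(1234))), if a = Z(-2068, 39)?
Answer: -1753183724034768534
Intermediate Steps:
r(p) = -3122*p
Z(E, w) = 760 (Z(E, w) = -315 + 1075 = 760)
a = 760
(2938298 + a)*(-2404504 + (349964 + 21673)*(2247461 + r(1234))) = (2938298 + 760)*(-2404504 + (349964 + 21673)*(2247461 - 3122*1234)) = 2939058*(-2404504 + 371637*(2247461 - 3852548)) = 2939058*(-2404504 + 371637*(-1605087)) = 2939058*(-2404504 - 596509717419) = 2939058*(-596512121923) = -1753183724034768534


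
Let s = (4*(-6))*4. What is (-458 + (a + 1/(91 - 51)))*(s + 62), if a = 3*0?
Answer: 311423/20 ≈ 15571.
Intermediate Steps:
s = -96 (s = -24*4 = -96)
a = 0
(-458 + (a + 1/(91 - 51)))*(s + 62) = (-458 + (0 + 1/(91 - 51)))*(-96 + 62) = (-458 + (0 + 1/40))*(-34) = (-458 + 1/40)*(-34) = -18319/40*(-34) = 311423/20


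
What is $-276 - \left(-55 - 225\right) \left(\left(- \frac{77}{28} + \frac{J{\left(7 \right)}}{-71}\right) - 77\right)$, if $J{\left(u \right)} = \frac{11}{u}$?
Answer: $- \frac{1605466}{71} \approx -22612.0$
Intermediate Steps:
$-276 - \left(-55 - 225\right) \left(\left(- \frac{77}{28} + \frac{J{\left(7 \right)}}{-71}\right) - 77\right) = -276 - \left(-55 - 225\right) \left(\left(- \frac{77}{28} + \frac{11 \cdot \frac{1}{7}}{-71}\right) - 77\right) = -276 - - 280 \left(\left(\left(-77\right) \frac{1}{28} + 11 \cdot \frac{1}{7} \left(- \frac{1}{71}\right)\right) - 77\right) = -276 - - 280 \left(\left(- \frac{11}{4} + \frac{11}{7} \left(- \frac{1}{71}\right)\right) - 77\right) = -276 - - 280 \left(\left(- \frac{11}{4} - \frac{11}{497}\right) - 77\right) = -276 - - 280 \left(- \frac{5511}{1988} - 77\right) = -276 - \left(-280\right) \left(- \frac{158587}{1988}\right) = -276 - \frac{1585870}{71} = - \frac{1605466}{71}$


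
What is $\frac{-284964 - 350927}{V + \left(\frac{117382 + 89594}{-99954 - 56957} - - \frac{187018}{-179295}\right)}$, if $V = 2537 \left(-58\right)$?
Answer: $\frac{17889748989825795}{4139777513689088} \approx 4.3214$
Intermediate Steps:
$V = -147146$
$\frac{-284964 - 350927}{V + \left(\frac{117382 + 89594}{-99954 - 56957} - - \frac{187018}{-179295}\right)} = \frac{-284964 - 350927}{-147146 + \left(\frac{117382 + 89594}{-99954 - 56957} - - \frac{187018}{-179295}\right)} = - \frac{635891}{-147146 + \left(\frac{206976}{-156911} - \left(-187018\right) \left(- \frac{1}{179295}\right)\right)} = - \frac{635891}{-147146 + \left(206976 \left(- \frac{1}{156911}\right) - \frac{187018}{179295}\right)} = - \frac{635891}{-147146 - \frac{66454943318}{28133357745}} = - \frac{635891}{- \frac{4139777513689088}{28133357745}} = \left(-635891\right) \left(- \frac{28133357745}{4139777513689088}\right) = \frac{17889748989825795}{4139777513689088}$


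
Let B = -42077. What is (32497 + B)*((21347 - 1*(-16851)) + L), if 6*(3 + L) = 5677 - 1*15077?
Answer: -1052698300/3 ≈ -3.5090e+8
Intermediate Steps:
L = -4709/3 (L = -3 + (5677 - 1*15077)/6 = -3 + (5677 - 15077)/6 = -3 + (⅙)*(-9400) = -3 - 4700/3 = -4709/3 ≈ -1569.7)
(32497 + B)*((21347 - 1*(-16851)) + L) = (32497 - 42077)*((21347 - 1*(-16851)) - 4709/3) = -9580*((21347 + 16851) - 4709/3) = -9580*(38198 - 4709/3) = -9580*109885/3 = -1052698300/3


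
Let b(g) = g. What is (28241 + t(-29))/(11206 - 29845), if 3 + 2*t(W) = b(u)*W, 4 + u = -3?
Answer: -3149/2071 ≈ -1.5205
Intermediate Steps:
u = -7 (u = -4 - 3 = -7)
t(W) = -3/2 - 7*W/2 (t(W) = -3/2 + (-7*W)/2 = -3/2 - 7*W/2)
(28241 + t(-29))/(11206 - 29845) = (28241 + (-3/2 - 7/2*(-29)))/(11206 - 29845) = (28241 + (-3/2 + 203/2))/(-18639) = (28241 + 100)*(-1/18639) = 28341*(-1/18639) = -3149/2071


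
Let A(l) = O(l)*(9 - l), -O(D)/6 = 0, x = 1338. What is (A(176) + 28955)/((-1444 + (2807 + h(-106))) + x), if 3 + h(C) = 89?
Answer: 28955/2787 ≈ 10.389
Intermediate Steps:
O(D) = 0 (O(D) = -6*0 = 0)
A(l) = 0 (A(l) = 0*(9 - l) = 0)
h(C) = 86 (h(C) = -3 + 89 = 86)
(A(176) + 28955)/((-1444 + (2807 + h(-106))) + x) = (0 + 28955)/((-1444 + (2807 + 86)) + 1338) = 28955/((-1444 + 2893) + 1338) = 28955/(1449 + 1338) = 28955/2787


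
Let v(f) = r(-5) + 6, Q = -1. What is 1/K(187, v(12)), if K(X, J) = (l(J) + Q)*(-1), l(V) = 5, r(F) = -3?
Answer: -¼ ≈ -0.25000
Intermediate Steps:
v(f) = 3 (v(f) = -3 + 6 = 3)
K(X, J) = -4 (K(X, J) = (5 - 1)*(-1) = 4*(-1) = -4)
1/K(187, v(12)) = 1/(-4) = -¼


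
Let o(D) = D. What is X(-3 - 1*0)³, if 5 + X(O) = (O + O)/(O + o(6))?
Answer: -343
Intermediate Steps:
X(O) = -5 + 2*O/(6 + O) (X(O) = -5 + (O + O)/(O + 6) = -5 + (2*O)/(6 + O) = -5 + 2*O/(6 + O))
X(-3 - 1*0)³ = (3*(-10 - (-3 - 1*0))/(6 + (-3 - 1*0)))³ = (3*(-10 - (-3 + 0))/(6 + (-3 + 0)))³ = (3*(-10 - 1*(-3))/(6 - 3))³ = (3*(-10 + 3)/3)³ = (3*(⅓)*(-7))³ = (-7)³ = -343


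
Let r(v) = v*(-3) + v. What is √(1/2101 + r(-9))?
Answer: √79457719/2101 ≈ 4.2427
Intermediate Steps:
r(v) = -2*v (r(v) = -3*v + v = -2*v)
√(1/2101 + r(-9)) = √(1/2101 - 2*(-9)) = √(1/2101 + 18) = √(37819/2101) = √79457719/2101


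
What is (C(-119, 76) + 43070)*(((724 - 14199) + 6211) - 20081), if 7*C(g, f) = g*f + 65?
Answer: -7998713295/7 ≈ -1.1427e+9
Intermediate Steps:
C(g, f) = 65/7 + f*g/7 (C(g, f) = (g*f + 65)/7 = (f*g + 65)/7 = (65 + f*g)/7 = 65/7 + f*g/7)
(C(-119, 76) + 43070)*(((724 - 14199) + 6211) - 20081) = ((65/7 + (⅐)*76*(-119)) + 43070)*(((724 - 14199) + 6211) - 20081) = ((65/7 - 1292) + 43070)*((-13475 + 6211) - 20081) = (-8979/7 + 43070)*(-7264 - 20081) = (292511/7)*(-27345) = -7998713295/7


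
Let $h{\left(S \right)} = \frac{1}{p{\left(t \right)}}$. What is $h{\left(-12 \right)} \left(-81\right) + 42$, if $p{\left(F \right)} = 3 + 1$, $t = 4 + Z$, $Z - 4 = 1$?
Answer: $\frac{87}{4} \approx 21.75$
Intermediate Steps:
$Z = 5$ ($Z = 4 + 1 = 5$)
$t = 9$ ($t = 4 + 5 = 9$)
$p{\left(F \right)} = 4$
$h{\left(S \right)} = \frac{1}{4}$
$h{\left(-12 \right)} \left(-81\right) + 42 = \frac{1}{4} \left(-81\right) + 42 = - \frac{81}{4} + 42 = \frac{87}{4}$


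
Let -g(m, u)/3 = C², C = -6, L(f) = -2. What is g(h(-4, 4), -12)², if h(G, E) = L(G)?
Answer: 11664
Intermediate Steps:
h(G, E) = -2
g(m, u) = -108 (g(m, u) = -3*(-6)² = -3*36 = -108)
g(h(-4, 4), -12)² = (-108)² = 11664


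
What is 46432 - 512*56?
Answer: 17760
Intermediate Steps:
46432 - 512*56 = 46432 - 1*28672 = 46432 - 28672 = 17760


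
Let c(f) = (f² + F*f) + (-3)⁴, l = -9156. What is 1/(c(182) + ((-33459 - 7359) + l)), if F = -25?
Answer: -1/21319 ≈ -4.6907e-5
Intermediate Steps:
c(f) = 81 + f² - 25*f (c(f) = (f² - 25*f) + (-3)⁴ = (f² - 25*f) + 81 = 81 + f² - 25*f)
1/(c(182) + ((-33459 - 7359) + l)) = 1/((81 + 182² - 25*182) + ((-33459 - 7359) - 9156)) = 1/((81 + 33124 - 4550) + (-40818 - 9156)) = 1/(28655 - 49974) = 1/(-21319) = -1/21319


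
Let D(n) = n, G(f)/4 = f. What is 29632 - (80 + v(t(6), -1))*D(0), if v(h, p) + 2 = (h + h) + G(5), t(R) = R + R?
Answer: 29632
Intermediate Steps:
G(f) = 4*f
t(R) = 2*R
v(h, p) = 18 + 2*h (v(h, p) = -2 + ((h + h) + 4*5) = -2 + (2*h + 20) = -2 + (20 + 2*h) = 18 + 2*h)
29632 - (80 + v(t(6), -1))*D(0) = 29632 - (80 + (18 + 2*(2*6)))*0 = 29632 - (80 + (18 + 2*12))*0 = 29632 - (80 + (18 + 24))*0 = 29632 - (80 + 42)*0 = 29632 - 122*0 = 29632 - 1*0 = 29632 + 0 = 29632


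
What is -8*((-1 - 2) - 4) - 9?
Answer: 47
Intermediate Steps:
-8*((-1 - 2) - 4) - 9 = -8*(-3 - 4) - 9 = -8*(-7) - 9 = 56 - 9 = 47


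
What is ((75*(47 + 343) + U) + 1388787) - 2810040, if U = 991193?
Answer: -400810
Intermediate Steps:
((75*(47 + 343) + U) + 1388787) - 2810040 = ((75*(47 + 343) + 991193) + 1388787) - 2810040 = ((75*390 + 991193) + 1388787) - 2810040 = ((29250 + 991193) + 1388787) - 2810040 = (1020443 + 1388787) - 2810040 = 2409230 - 2810040 = -400810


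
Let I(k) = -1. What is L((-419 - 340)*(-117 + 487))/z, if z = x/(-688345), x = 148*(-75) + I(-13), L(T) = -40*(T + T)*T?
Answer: -4342933196549640000/11101 ≈ -3.9122e+14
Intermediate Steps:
L(T) = -80*T**2 (L(T) = -40*2*T*T = -80*T**2)
x = -11101 (x = 148*(-75) - 1 = -11100 - 1 = -11101)
z = 11101/688345 (z = -11101/(-688345) = -11101*(-1/688345) = 11101/688345 ≈ 0.016127)
L((-419 - 340)*(-117 + 487))/z = (-80*(-419 - 340)**2*(-117 + 487)**2)/(11101/688345) = -80*(-759*370)**2*(688345/11101) = -80*(-280830)**2*(688345/11101) = -80*78865488900*(688345/11101) = -6309239112000*688345/11101 = -4342933196549640000/11101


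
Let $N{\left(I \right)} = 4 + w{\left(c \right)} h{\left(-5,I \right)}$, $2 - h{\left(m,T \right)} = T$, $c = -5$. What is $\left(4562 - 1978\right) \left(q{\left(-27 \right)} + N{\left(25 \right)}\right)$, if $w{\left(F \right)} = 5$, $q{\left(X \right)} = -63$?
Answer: $-449616$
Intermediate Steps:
$h{\left(m,T \right)} = 2 - T$
$N{\left(I \right)} = 14 - 5 I$ ($N{\left(I \right)} = 4 + 5 \left(2 - I\right) = 4 - \left(-10 + 5 I\right) = 14 - 5 I$)
$\left(4562 - 1978\right) \left(q{\left(-27 \right)} + N{\left(25 \right)}\right) = \left(4562 - 1978\right) \left(-63 + \left(14 - 125\right)\right) = 2584 \left(-63 + \left(14 - 125\right)\right) = 2584 \left(-63 - 111\right) = 2584 \left(-174\right) = -449616$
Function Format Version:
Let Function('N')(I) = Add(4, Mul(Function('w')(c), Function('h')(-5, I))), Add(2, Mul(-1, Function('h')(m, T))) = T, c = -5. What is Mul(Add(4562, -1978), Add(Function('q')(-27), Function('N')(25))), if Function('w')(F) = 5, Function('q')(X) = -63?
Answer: -449616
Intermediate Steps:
Function('h')(m, T) = Add(2, Mul(-1, T))
Function('N')(I) = Add(14, Mul(-5, I)) (Function('N')(I) = Add(4, Mul(5, Add(2, Mul(-1, I)))) = Add(4, Add(10, Mul(-5, I))) = Add(14, Mul(-5, I)))
Mul(Add(4562, -1978), Add(Function('q')(-27), Function('N')(25))) = Mul(Add(4562, -1978), Add(-63, Add(14, Mul(-5, 25)))) = Mul(2584, Add(-63, Add(14, -125))) = Mul(2584, Add(-63, -111)) = Mul(2584, -174) = -449616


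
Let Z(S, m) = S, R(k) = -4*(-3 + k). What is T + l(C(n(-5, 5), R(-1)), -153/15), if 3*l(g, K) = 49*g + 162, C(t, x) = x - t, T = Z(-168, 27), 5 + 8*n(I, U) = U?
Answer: 442/3 ≈ 147.33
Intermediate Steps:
n(I, U) = -5/8 + U/8
R(k) = 12 - 4*k
T = -168
l(g, K) = 54 + 49*g/3 (l(g, K) = (49*g + 162)/3 = (162 + 49*g)/3 = 54 + 49*g/3)
T + l(C(n(-5, 5), R(-1)), -153/15) = -168 + (54 + 49*((12 - 4*(-1)) - (-5/8 + (⅛)*5))/3) = -168 + (54 + 49*((12 + 4) - (-5/8 + 5/8))/3) = -168 + (54 + 49*(16 - 1*0)/3) = -168 + (54 + 49*(16 + 0)/3) = -168 + (54 + (49/3)*16) = -168 + (54 + 784/3) = -168 + 946/3 = 442/3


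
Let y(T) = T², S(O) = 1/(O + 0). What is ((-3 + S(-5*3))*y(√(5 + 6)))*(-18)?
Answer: 3036/5 ≈ 607.20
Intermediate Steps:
S(O) = 1/O
((-3 + S(-5*3))*y(√(5 + 6)))*(-18) = ((-3 + 1/(-5*3))*(√(5 + 6))²)*(-18) = ((-3 + 1/(-15))*(√11)²)*(-18) = ((-3 - 1/15)*11)*(-18) = -46/15*11*(-18) = -506/15*(-18) = 3036/5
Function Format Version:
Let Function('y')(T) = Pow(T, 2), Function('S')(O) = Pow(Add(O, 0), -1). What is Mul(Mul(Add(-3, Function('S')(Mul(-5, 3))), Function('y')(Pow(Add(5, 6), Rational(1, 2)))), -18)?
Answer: Rational(3036, 5) ≈ 607.20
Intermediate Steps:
Function('S')(O) = Pow(O, -1)
Mul(Mul(Add(-3, Function('S')(Mul(-5, 3))), Function('y')(Pow(Add(5, 6), Rational(1, 2)))), -18) = Mul(Mul(Add(-3, Pow(Mul(-5, 3), -1)), Pow(Pow(Add(5, 6), Rational(1, 2)), 2)), -18) = Mul(Mul(Add(-3, Pow(-15, -1)), Pow(Pow(11, Rational(1, 2)), 2)), -18) = Mul(Mul(Add(-3, Rational(-1, 15)), 11), -18) = Mul(Mul(Rational(-46, 15), 11), -18) = Mul(Rational(-506, 15), -18) = Rational(3036, 5)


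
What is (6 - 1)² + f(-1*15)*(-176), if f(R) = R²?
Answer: -39575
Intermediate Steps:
(6 - 1)² + f(-1*15)*(-176) = (6 - 1)² + (-1*15)²*(-176) = 5² + (-15)²*(-176) = 25 + 225*(-176) = 25 - 39600 = -39575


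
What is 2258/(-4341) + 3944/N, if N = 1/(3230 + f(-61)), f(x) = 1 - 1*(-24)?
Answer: 55728540262/4341 ≈ 1.2838e+7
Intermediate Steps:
f(x) = 25 (f(x) = 1 + 24 = 25)
N = 1/3255 (N = 1/(3230 + 25) = 1/3255 ≈ 0.00030722)
2258/(-4341) + 3944/N = 2258/(-4341) + 3944/(1/3255) = 2258*(-1/4341) + 3944*3255 = -2258/4341 + 12837720 = 55728540262/4341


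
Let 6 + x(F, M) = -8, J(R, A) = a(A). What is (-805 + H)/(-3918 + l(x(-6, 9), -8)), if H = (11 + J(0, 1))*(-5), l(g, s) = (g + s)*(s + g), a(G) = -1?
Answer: 855/3434 ≈ 0.24898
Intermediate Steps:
J(R, A) = -1
x(F, M) = -14 (x(F, M) = -6 - 8 = -14)
l(g, s) = (g + s)**2 (l(g, s) = (g + s)*(g + s) = (g + s)**2)
H = -50 (H = (11 - 1)*(-5) = 10*(-5) = -50)
(-805 + H)/(-3918 + l(x(-6, 9), -8)) = (-805 - 50)/(-3918 + (-14 - 8)**2) = -855/(-3918 + (-22)**2) = -855/(-3918 + 484) = -855/(-3434) = -855*(-1/3434) = 855/3434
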